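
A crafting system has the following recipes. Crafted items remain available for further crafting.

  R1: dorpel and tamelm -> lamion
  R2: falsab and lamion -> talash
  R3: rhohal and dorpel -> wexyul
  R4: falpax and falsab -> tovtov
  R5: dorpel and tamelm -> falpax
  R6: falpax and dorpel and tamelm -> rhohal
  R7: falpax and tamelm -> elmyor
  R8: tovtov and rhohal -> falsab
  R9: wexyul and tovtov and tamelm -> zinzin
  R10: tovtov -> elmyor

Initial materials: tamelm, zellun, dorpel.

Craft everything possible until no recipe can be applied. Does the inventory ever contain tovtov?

tovtov would need falpax and falsab (R4), but falsab is never obtained.

No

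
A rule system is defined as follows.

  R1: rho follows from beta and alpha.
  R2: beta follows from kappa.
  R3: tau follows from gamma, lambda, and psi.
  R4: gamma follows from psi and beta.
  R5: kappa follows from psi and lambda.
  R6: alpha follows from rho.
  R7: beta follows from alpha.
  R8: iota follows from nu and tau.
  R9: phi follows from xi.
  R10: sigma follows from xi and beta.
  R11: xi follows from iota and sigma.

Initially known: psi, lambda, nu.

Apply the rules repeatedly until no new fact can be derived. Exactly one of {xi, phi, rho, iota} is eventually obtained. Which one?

iota

psi and lambda hold, so kappa follows (R5).
kappa holds, so beta follows (R2).
psi and beta hold, so gamma follows (R4).
From gamma, lambda, and psi, R3 gives tau.
From nu and tau, R8 gives iota.
phi would need xi (R9), but xi is never established. xi would need iota and sigma (R11), but sigma is never established. rho would need beta and alpha (R1), but alpha is never established.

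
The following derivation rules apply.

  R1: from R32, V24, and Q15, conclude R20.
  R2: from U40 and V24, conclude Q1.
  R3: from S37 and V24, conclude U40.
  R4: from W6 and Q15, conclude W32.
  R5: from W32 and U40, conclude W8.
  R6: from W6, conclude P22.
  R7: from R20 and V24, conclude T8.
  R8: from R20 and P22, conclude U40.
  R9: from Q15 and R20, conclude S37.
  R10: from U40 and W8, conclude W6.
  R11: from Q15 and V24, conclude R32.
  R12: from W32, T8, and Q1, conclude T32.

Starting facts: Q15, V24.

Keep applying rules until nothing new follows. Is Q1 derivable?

Q15 and V24 hold, so R32 follows (R11).
From R32, V24, and Q15, R1 gives R20.
From Q15 and R20, R9 gives S37.
S37 and V24 hold, so U40 follows (R3).
From U40 and V24, R2 gives Q1.

Yes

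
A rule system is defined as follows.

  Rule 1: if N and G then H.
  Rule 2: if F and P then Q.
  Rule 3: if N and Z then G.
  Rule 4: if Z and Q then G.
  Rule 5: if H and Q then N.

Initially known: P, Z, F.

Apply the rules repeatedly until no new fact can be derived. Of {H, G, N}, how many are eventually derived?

1

F and P hold, so Q follows (Rule 2).
Z and Q hold, so G follows (Rule 4).
H would need N and G (Rule 1), but N is never established.
G: reached.
N would need H and Q (Rule 5), but H is never established.
Reached: G — 1 of the 3.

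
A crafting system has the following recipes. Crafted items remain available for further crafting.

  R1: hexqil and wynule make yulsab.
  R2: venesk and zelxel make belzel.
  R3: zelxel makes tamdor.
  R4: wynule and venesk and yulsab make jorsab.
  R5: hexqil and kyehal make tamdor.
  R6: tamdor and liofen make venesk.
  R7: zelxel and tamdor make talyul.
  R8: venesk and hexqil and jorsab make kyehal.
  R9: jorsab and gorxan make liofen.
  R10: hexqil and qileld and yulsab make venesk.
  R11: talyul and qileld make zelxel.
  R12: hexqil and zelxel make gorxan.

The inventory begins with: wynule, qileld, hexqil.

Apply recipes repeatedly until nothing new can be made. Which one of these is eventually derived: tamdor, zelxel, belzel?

Using R1, hexqil and wynule make yulsab.
hexqil and qileld and yulsab → venesk (R10).
wynule and venesk and yulsab → jorsab (R4).
Using R8, venesk, hexqil, and jorsab make kyehal.
Using R5, hexqil and kyehal make tamdor.
zelxel would need talyul and qileld (R11), but talyul is never obtained. belzel would need venesk and zelxel (R2), but zelxel is never obtained.

tamdor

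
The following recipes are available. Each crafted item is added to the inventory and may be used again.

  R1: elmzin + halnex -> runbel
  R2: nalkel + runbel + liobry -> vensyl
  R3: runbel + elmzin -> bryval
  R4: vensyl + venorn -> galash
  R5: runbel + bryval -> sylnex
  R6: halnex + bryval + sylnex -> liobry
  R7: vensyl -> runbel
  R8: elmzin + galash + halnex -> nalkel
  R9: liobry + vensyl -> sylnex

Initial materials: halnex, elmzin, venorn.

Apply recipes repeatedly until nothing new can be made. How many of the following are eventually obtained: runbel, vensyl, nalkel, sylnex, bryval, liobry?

4

elmzin + halnex -> runbel (R1).
Using R3, runbel and elmzin make bryval.
runbel + bryval -> sylnex (R5).
halnex + bryval + sylnex -> liobry (R6).
runbel: reached.
vensyl would need nalkel, runbel, and liobry (R2), but nalkel is never obtained.
nalkel would need elmzin, galash, and halnex (R8), but galash is never obtained.
sylnex: reached.
bryval: reached.
liobry: reached.
Reached: runbel, sylnex, bryval, and liobry — 4 of the 6.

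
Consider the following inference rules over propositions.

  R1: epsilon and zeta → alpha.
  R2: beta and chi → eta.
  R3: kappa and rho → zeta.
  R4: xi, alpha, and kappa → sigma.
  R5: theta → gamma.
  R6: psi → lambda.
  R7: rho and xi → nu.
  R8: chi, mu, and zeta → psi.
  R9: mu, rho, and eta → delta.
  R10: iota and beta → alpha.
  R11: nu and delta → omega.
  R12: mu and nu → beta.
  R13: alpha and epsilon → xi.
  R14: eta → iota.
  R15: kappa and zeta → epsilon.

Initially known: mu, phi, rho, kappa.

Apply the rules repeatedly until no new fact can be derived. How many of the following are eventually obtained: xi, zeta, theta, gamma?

kappa and rho hold, so zeta follows (R3).
kappa and zeta hold, so epsilon follows (R15).
From epsilon and zeta, R1 gives alpha.
From alpha and epsilon, R13 gives xi.
xi: reached.
zeta: reached.
No rule produces theta, and it is not given.
gamma would need theta (R5), but theta is never established.
Reached: xi and zeta — 2 of the 4.

2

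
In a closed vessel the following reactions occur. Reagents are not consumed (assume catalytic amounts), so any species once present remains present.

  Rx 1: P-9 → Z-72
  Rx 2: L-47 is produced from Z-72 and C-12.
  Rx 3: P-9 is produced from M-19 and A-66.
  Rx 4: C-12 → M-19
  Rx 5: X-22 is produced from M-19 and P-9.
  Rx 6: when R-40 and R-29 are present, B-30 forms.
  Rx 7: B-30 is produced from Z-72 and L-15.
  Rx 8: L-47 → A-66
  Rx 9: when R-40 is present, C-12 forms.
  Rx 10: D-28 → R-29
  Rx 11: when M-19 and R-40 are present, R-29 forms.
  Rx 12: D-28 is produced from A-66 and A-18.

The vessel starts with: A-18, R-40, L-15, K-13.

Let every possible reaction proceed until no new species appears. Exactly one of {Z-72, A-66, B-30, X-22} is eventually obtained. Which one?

B-30

R-40 present → C-12 forms (Rx 9).
C-12 present → M-19 forms (Rx 4).
M-19 and R-40 present → R-29 forms (Rx 11).
R-40 and R-29 present → B-30 forms (Rx 6).
A-66 would need L-47 (Rx 8), but L-47 never forms. X-22 would need M-19 and P-9 (Rx 5), but P-9 never forms. Z-72 would need P-9 (Rx 1), but P-9 never forms.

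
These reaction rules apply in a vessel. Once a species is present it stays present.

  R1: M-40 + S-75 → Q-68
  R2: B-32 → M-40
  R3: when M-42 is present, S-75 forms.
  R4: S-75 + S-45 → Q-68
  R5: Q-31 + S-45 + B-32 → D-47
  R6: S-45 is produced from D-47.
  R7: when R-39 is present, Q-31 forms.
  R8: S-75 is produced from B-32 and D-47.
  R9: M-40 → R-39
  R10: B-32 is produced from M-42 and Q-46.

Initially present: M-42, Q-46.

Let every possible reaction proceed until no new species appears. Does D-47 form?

No

D-47 would need Q-31, S-45, and B-32 (R5), but S-45 never forms.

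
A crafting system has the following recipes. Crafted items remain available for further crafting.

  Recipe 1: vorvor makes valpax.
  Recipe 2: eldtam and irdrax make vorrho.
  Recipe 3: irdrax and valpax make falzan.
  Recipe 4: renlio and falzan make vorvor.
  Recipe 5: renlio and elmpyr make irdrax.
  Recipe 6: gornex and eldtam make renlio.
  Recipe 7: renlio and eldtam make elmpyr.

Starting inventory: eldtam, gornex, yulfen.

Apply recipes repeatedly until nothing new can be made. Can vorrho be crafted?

Yes

Using Recipe 6, gornex and eldtam make renlio.
renlio and eldtam → elmpyr (Recipe 7).
Using Recipe 5, renlio and elmpyr make irdrax.
Using Recipe 2, eldtam and irdrax make vorrho.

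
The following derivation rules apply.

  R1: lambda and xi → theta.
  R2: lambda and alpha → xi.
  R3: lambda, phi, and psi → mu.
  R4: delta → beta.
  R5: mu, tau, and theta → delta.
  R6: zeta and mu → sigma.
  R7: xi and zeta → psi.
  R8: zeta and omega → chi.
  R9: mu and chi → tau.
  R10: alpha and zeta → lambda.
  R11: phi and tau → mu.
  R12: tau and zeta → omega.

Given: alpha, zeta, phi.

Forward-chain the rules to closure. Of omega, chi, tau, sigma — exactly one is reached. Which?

From alpha and zeta, R10 gives lambda.
From lambda and alpha, R2 gives xi.
xi and zeta hold, so psi follows (R7).
From lambda, phi, and psi, R3 gives mu.
From zeta and mu, R6 gives sigma.
chi would need zeta and omega (R8), but omega is never established. omega would need tau and zeta (R12), but tau is never established. tau would need mu and chi (R9), but chi is never established.

sigma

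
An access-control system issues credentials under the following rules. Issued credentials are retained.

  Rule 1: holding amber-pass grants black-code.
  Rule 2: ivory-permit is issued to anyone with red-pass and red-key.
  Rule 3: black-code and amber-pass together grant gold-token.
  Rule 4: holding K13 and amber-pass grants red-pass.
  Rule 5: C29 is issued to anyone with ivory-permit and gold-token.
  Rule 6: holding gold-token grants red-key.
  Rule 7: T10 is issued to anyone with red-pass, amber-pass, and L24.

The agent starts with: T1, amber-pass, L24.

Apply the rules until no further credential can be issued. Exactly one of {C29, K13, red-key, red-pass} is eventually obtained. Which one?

Holding amber-pass grants black-code (Rule 1).
Holding black-code and amber-pass grants gold-token (Rule 3).
Holding gold-token grants red-key (Rule 6).
C29 would need ivory-permit and gold-token (Rule 5), but ivory-permit is never granted. red-pass would need K13 and amber-pass (Rule 4), but K13 is never granted. No rule produces K13, and it is not given.

red-key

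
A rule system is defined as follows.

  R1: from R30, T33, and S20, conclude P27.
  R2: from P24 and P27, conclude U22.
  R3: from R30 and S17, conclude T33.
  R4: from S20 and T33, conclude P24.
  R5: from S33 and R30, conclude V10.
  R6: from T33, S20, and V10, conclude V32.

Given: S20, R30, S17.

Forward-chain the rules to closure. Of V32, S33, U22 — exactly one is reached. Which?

U22

From R30 and S17, R3 gives T33.
From R30, T33, and S20, R1 gives P27.
From S20 and T33, R4 gives P24.
From P24 and P27, R2 gives U22.
No rule produces S33, and it is not given. V32 would need T33, S20, and V10 (R6), but V10 is never established.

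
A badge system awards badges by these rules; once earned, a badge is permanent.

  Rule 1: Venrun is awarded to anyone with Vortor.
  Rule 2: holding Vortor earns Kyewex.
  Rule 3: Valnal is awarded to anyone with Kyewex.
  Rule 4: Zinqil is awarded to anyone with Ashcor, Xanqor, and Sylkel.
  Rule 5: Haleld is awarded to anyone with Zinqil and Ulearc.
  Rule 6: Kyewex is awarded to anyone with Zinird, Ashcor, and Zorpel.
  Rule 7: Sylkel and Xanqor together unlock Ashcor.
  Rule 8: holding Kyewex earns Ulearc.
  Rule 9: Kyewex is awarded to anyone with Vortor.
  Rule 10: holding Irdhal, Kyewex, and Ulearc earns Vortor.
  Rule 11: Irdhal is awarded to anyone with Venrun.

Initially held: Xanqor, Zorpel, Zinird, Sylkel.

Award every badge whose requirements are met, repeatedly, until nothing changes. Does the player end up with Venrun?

Venrun would need Vortor (Rule 1), but Vortor is never earned.

No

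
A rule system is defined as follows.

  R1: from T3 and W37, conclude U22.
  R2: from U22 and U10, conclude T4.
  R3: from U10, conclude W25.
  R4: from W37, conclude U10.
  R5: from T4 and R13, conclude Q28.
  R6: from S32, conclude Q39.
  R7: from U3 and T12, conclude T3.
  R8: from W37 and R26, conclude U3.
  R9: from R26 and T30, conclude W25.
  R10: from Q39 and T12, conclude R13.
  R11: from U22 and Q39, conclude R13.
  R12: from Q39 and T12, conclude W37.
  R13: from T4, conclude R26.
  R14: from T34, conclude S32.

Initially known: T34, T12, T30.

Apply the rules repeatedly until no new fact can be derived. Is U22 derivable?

No

U22 would need T3 and W37 (R1), but T3 is never established.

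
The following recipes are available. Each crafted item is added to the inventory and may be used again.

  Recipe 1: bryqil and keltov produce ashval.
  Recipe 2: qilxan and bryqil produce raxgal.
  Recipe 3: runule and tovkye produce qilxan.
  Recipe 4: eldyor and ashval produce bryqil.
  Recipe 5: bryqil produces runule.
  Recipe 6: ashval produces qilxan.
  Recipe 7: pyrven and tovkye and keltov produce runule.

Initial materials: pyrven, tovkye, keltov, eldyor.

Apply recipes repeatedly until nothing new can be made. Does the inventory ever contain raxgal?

No

raxgal would need qilxan and bryqil (Recipe 2), but bryqil is never obtained.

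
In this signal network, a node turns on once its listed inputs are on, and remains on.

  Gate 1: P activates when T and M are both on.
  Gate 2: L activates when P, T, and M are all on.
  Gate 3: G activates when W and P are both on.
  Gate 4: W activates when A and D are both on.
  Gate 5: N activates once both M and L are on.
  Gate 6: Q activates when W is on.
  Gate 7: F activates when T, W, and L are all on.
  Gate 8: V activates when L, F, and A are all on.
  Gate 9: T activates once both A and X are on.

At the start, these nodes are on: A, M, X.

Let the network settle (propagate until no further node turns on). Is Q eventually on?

Q would need W (Gate 6), but W never turns on.

No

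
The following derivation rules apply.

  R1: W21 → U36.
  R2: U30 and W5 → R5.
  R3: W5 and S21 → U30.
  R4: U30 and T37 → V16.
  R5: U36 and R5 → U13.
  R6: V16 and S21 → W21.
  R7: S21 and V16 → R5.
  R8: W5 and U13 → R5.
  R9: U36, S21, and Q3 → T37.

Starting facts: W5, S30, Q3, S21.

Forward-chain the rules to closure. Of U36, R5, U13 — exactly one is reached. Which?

W5 and S21 hold, so U30 follows (R3).
U30 and W5 hold, so R5 follows (R2).
U36 would need W21 (R1), but W21 is never established. U13 would need U36 and R5 (R5), but U36 is never established.

R5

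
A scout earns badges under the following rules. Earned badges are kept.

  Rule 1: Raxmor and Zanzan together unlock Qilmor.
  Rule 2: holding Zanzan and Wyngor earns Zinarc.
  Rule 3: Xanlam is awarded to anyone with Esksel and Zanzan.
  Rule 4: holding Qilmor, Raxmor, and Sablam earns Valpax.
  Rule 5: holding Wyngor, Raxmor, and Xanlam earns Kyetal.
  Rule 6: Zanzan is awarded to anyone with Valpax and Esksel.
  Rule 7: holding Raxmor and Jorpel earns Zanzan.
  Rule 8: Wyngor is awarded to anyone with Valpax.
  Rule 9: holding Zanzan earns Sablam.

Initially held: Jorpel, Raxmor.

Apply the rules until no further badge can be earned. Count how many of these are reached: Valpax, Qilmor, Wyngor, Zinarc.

With Raxmor and Jorpel, Zanzan is earned (Rule 7).
With Raxmor and Zanzan, Qilmor is earned (Rule 1).
With Zanzan, Sablam is earned (Rule 9).
With Qilmor, Raxmor, and Sablam, Valpax is earned (Rule 4).
With Valpax, Wyngor is earned (Rule 8).
With Zanzan and Wyngor, Zinarc is earned (Rule 2).
Valpax: reached.
Qilmor: reached.
Wyngor: reached.
Zinarc: reached.
All 4 are reached.

4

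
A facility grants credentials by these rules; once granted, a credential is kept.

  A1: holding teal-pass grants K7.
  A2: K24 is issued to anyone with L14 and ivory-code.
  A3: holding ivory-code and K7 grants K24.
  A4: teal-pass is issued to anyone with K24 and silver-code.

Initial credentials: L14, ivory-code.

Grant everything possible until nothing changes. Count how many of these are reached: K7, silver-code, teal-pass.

K7 would need teal-pass (A1), but teal-pass is never granted.
No rule produces silver-code, and it is not given.
teal-pass would need K24 and silver-code (A4), but silver-code is never granted.
None of the 3 are reached.

0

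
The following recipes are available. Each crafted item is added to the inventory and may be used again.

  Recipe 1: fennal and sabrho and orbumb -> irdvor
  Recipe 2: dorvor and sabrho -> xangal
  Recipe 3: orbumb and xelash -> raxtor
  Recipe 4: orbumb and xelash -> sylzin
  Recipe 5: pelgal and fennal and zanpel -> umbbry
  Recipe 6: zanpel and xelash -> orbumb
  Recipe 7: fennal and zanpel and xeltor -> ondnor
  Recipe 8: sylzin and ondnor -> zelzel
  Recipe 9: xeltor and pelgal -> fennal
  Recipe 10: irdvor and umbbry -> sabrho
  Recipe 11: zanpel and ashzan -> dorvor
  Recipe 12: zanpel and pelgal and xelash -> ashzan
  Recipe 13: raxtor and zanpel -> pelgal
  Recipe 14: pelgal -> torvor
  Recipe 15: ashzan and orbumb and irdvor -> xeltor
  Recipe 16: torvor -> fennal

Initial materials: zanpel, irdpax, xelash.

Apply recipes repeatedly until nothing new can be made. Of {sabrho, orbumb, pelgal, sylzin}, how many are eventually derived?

Using Recipe 6, zanpel and xelash make orbumb.
orbumb and xelash -> raxtor (Recipe 3).
Using Recipe 4, orbumb and xelash make sylzin.
Using Recipe 13, raxtor and zanpel make pelgal.
sabrho would need irdvor and umbbry (Recipe 10), but irdvor is never obtained.
orbumb: reached.
pelgal: reached.
sylzin: reached.
Reached: orbumb, pelgal, and sylzin — 3 of the 4.

3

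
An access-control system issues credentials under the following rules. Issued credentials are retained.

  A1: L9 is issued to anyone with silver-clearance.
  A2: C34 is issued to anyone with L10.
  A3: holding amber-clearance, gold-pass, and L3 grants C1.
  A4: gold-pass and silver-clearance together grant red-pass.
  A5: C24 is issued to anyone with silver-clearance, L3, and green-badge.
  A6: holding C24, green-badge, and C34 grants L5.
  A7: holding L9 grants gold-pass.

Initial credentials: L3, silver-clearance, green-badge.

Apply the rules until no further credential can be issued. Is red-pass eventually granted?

Yes

Holding silver-clearance grants L9 (A1).
Holding L9 grants gold-pass (A7).
Holding gold-pass and silver-clearance grants red-pass (A4).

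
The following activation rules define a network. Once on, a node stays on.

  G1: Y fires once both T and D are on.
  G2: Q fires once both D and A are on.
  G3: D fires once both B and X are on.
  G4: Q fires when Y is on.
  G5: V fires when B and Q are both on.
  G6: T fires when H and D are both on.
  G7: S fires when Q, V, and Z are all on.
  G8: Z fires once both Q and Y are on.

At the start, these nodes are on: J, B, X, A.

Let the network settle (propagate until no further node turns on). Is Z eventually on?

Z would need Q and Y (G8), but Y never turns on.

No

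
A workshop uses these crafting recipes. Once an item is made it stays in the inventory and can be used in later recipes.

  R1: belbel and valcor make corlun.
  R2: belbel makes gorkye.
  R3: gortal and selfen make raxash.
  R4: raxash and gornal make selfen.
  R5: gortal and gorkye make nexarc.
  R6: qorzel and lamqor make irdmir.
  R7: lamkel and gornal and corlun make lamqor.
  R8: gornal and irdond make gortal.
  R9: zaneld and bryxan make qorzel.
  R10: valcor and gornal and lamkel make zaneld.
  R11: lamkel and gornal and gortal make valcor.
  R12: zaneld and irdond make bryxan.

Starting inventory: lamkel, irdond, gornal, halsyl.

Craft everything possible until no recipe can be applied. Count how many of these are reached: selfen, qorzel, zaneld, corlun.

2

gornal and irdond → gortal (R8).
Using R11, lamkel, gornal, and gortal make valcor.
Using R10, valcor, gornal, and lamkel make zaneld.
Using R12, zaneld and irdond make bryxan.
zaneld and bryxan → qorzel (R9).
selfen would need raxash and gornal (R4), but raxash is never obtained.
qorzel: reached.
zaneld: reached.
corlun would need belbel and valcor (R1), but belbel is never obtained.
Reached: qorzel and zaneld — 2 of the 4.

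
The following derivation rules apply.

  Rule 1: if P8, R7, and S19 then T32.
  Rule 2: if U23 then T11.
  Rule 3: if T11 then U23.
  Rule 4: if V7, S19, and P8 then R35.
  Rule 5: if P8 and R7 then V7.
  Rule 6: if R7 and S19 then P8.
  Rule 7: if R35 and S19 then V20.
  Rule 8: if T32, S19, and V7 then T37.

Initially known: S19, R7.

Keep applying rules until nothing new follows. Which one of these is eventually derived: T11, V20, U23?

R7 and S19 hold, so P8 follows (Rule 6).
From P8 and R7, Rule 5 gives V7.
From V7, S19, and P8, Rule 4 gives R35.
From R35 and S19, Rule 7 gives V20.
T11 would need U23 (Rule 2), but U23 is never established. U23 would need T11 (Rule 3), but T11 is never established.

V20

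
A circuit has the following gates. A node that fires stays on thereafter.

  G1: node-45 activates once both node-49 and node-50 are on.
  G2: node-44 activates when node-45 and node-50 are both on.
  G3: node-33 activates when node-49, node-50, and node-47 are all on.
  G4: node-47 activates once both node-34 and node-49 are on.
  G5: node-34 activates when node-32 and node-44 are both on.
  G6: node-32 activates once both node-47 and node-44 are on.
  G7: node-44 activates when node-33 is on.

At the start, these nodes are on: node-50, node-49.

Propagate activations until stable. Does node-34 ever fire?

No

node-34 would need node-32 and node-44 (G5), but node-32 never turns on.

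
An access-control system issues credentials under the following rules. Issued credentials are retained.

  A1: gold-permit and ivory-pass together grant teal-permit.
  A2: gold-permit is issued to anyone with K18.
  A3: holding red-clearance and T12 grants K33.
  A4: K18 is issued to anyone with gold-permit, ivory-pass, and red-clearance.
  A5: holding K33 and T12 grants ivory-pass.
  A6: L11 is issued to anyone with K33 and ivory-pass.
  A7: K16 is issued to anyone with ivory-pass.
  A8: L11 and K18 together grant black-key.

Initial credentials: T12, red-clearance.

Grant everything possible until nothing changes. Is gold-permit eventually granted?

gold-permit would need K18 (A2), but K18 is never granted.

No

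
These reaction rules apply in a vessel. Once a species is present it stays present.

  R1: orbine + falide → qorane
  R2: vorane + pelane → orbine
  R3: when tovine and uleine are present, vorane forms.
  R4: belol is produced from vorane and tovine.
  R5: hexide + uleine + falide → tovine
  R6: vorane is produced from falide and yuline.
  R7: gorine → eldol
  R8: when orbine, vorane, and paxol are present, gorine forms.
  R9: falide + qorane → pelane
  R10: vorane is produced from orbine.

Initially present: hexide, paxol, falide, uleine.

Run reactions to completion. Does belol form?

hexide, uleine, and falide present → tovine forms (R5).
tovine and uleine present → vorane forms (R3).
vorane and tovine present → belol forms (R4).

Yes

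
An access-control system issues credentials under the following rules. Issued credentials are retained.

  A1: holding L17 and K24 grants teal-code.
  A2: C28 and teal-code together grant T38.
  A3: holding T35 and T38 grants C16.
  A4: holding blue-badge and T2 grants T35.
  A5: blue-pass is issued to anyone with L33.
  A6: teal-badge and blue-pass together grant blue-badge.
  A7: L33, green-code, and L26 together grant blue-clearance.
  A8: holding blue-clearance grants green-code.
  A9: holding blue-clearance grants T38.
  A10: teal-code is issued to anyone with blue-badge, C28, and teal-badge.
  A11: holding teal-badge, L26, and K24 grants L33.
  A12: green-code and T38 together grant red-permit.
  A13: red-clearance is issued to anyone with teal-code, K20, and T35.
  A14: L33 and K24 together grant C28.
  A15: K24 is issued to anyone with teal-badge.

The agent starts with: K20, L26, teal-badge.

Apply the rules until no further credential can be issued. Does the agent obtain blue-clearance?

No

blue-clearance would need L33, green-code, and L26 (A7), but green-code is never granted.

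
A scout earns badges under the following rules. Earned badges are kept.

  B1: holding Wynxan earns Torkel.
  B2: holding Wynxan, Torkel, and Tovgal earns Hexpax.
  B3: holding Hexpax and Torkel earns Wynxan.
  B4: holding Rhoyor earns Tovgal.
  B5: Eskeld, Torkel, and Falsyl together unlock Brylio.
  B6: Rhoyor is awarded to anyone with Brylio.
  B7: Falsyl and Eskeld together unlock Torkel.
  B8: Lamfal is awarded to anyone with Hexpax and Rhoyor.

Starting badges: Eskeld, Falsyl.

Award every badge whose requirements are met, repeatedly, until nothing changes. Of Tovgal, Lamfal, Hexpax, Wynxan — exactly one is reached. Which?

Tovgal

With Falsyl and Eskeld, Torkel is earned (B7).
With Eskeld, Torkel, and Falsyl, Brylio is earned (B5).
With Brylio, Rhoyor is earned (B6).
With Rhoyor, Tovgal is earned (B4).
Hexpax would need Wynxan, Torkel, and Tovgal (B2), but Wynxan is never earned. Lamfal would need Hexpax and Rhoyor (B8), but Hexpax is never earned. Wynxan would need Hexpax and Torkel (B3), but Hexpax is never earned.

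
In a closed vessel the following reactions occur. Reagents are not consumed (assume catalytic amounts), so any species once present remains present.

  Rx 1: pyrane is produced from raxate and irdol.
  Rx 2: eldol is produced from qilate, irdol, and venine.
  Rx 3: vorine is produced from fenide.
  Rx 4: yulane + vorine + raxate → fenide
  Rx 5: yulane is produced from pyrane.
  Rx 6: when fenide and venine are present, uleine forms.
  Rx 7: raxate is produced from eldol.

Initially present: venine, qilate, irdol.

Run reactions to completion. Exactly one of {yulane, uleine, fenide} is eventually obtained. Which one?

yulane

qilate, irdol, and venine present → eldol forms (Rx 2).
eldol present → raxate forms (Rx 7).
raxate and irdol present → pyrane forms (Rx 1).
pyrane present → yulane forms (Rx 5).
uleine would need fenide and venine (Rx 6), but fenide never forms. fenide would need yulane, vorine, and raxate (Rx 4), but vorine never forms.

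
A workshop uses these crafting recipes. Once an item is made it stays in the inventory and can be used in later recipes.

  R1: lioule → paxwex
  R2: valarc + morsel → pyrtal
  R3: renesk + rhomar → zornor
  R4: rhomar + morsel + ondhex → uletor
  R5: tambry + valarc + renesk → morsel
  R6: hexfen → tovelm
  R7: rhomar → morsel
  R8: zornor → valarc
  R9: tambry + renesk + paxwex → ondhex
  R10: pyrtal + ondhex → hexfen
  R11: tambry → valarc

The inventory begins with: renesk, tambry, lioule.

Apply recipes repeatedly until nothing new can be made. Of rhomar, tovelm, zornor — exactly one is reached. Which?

Using R11, tambry makes valarc.
lioule → paxwex (R1).
tambry + renesk + paxwex → ondhex (R9).
tambry + valarc + renesk → morsel (R5).
Using R2, valarc and morsel make pyrtal.
pyrtal + ondhex → hexfen (R10).
Using R6, hexfen makes tovelm.
No rule produces rhomar, and it is not given. zornor would need renesk and rhomar (R3), but rhomar is never obtained.

tovelm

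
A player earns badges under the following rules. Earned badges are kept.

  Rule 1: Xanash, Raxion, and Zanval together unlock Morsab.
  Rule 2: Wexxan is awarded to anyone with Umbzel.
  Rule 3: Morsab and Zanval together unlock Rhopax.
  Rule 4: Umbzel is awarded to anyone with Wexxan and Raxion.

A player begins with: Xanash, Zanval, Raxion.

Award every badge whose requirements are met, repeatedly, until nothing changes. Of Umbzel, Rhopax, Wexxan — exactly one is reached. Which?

Rhopax

With Xanash, Raxion, and Zanval, Morsab is earned (Rule 1).
With Morsab and Zanval, Rhopax is earned (Rule 3).
Wexxan would need Umbzel (Rule 2), but Umbzel is never earned. Umbzel would need Wexxan and Raxion (Rule 4), but Wexxan is never earned.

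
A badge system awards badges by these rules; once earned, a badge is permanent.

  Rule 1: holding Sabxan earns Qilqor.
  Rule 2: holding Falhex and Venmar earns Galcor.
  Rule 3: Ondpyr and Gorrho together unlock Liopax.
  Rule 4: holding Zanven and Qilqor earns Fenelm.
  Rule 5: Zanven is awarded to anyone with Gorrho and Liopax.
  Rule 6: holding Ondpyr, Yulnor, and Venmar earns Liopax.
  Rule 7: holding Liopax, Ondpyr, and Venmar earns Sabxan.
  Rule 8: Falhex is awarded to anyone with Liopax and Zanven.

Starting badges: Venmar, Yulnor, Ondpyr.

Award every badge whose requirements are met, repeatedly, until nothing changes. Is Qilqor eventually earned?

Yes

With Ondpyr, Yulnor, and Venmar, Liopax is earned (Rule 6).
With Liopax, Ondpyr, and Venmar, Sabxan is earned (Rule 7).
With Sabxan, Qilqor is earned (Rule 1).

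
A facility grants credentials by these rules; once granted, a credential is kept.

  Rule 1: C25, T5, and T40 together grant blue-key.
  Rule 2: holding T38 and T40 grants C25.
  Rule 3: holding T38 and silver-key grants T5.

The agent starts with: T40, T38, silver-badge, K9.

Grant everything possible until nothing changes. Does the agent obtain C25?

Holding T38 and T40 grants C25 (Rule 2).

Yes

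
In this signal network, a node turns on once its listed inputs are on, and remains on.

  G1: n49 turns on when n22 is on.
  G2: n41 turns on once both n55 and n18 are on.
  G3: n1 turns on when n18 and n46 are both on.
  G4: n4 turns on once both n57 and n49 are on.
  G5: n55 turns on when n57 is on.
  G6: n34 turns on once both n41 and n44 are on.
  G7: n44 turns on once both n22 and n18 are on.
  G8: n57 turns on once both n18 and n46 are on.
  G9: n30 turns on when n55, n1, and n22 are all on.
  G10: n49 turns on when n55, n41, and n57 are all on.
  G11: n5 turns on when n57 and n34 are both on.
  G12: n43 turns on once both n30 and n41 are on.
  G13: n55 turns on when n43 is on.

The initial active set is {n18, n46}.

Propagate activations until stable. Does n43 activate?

n43 would need n30 and n41 (G12), but n30 never turns on.

No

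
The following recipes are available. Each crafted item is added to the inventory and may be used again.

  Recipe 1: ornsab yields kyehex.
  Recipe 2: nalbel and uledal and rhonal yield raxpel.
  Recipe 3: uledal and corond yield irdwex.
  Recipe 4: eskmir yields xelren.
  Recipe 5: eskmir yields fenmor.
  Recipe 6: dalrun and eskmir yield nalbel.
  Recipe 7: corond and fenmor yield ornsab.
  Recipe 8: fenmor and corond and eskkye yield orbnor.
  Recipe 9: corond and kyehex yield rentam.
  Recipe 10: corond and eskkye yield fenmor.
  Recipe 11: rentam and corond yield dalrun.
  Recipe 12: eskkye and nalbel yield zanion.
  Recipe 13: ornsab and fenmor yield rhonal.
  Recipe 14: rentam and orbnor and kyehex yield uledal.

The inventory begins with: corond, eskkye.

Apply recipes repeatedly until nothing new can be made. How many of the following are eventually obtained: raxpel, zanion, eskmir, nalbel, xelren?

0

raxpel would need nalbel, uledal, and rhonal (Recipe 2), but nalbel is never obtained.
zanion would need eskkye and nalbel (Recipe 12), but nalbel is never obtained.
No rule produces eskmir, and it is not given.
nalbel would need dalrun and eskmir (Recipe 6), but eskmir is never obtained.
xelren would need eskmir (Recipe 4), but eskmir is never obtained.
None of the 5 are reached.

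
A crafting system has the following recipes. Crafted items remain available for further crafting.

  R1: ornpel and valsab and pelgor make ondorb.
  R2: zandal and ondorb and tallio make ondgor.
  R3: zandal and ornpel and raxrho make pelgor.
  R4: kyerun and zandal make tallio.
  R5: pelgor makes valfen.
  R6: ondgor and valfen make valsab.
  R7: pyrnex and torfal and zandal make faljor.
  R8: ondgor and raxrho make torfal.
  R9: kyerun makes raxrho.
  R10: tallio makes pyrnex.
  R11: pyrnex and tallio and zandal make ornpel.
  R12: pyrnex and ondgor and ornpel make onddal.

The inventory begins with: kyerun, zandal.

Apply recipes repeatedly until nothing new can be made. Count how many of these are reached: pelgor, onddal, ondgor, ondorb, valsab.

1

Using R9, kyerun makes raxrho.
Using R4, kyerun and zandal make tallio.
Using R10, tallio makes pyrnex.
pyrnex and tallio and zandal → ornpel (R11).
zandal and ornpel and raxrho → pelgor (R3).
pelgor: reached.
onddal would need pyrnex, ondgor, and ornpel (R12), but ondgor is never obtained.
ondgor would need zandal, ondorb, and tallio (R2), but ondorb is never obtained.
ondorb would need ornpel, valsab, and pelgor (R1), but valsab is never obtained.
valsab would need ondgor and valfen (R6), but ondgor is never obtained.
Reached: pelgor — 1 of the 5.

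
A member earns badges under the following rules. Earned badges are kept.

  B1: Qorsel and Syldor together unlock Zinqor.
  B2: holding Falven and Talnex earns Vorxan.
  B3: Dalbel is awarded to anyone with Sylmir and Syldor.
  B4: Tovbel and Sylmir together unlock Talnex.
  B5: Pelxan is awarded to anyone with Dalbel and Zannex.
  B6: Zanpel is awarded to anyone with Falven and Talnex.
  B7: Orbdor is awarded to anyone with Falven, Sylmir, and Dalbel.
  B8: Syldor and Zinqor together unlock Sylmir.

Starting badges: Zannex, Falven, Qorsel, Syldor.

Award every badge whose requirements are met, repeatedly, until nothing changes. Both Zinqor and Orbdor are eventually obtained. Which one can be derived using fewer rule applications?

Zinqor: With Qorsel and Syldor, Zinqor is earned (B1). [1 rule application]
Orbdor: With Qorsel and Syldor, Zinqor is earned (B1). With Syldor and Zinqor, Sylmir is earned (B8). With Sylmir and Syldor, Dalbel is earned (B3). With Falven, Sylmir, and Dalbel, Orbdor is earned (B7). [4 rule applications]
Zinqor needs fewer.

Zinqor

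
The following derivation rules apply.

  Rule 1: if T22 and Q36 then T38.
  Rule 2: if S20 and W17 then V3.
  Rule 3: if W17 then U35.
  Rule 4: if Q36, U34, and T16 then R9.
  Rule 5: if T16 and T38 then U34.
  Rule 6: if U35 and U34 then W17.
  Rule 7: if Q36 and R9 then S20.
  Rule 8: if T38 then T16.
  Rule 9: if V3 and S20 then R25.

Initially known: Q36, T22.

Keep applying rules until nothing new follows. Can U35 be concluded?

No

U35 would need W17 (Rule 3), but W17 is never established.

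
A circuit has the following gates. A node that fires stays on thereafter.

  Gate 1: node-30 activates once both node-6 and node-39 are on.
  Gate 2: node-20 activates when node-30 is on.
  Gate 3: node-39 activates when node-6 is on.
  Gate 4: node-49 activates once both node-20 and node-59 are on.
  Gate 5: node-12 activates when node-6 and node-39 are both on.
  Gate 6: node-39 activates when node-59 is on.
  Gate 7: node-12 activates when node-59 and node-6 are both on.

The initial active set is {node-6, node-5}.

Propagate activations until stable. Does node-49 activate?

No

node-49 would need node-20 and node-59 (Gate 4), but node-59 never turns on.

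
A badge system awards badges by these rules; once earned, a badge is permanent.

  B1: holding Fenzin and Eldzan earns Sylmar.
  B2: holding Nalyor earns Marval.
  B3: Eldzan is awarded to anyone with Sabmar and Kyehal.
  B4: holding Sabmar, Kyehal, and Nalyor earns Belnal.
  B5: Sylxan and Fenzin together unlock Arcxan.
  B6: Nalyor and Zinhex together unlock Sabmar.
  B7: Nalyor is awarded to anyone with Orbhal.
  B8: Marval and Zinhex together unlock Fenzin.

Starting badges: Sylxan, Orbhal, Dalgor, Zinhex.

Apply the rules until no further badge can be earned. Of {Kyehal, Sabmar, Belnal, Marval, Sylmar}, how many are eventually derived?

With Orbhal, Nalyor is earned (B7).
With Nalyor, Marval is earned (B2).
With Nalyor and Zinhex, Sabmar is earned (B6).
No rule produces Kyehal, and it is not given.
Sabmar: reached.
Belnal would need Sabmar, Kyehal, and Nalyor (B4), but Kyehal is never earned.
Marval: reached.
Sylmar would need Fenzin and Eldzan (B1), but Eldzan is never earned.
Reached: Sabmar and Marval — 2 of the 5.

2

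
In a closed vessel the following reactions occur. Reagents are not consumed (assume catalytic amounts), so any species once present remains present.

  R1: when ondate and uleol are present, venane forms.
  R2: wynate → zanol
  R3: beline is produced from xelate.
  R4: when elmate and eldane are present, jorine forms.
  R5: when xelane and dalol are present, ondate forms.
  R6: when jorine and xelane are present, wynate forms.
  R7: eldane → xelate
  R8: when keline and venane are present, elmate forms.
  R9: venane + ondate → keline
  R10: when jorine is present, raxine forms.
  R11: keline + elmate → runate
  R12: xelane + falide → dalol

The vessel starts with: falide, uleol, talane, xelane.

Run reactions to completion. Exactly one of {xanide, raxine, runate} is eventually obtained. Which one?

xelane and falide present → dalol forms (R12).
xelane and dalol present → ondate forms (R5).
ondate and uleol present → venane forms (R1).
venane and ondate present → keline forms (R9).
keline and venane present → elmate forms (R8).
keline and elmate present → runate forms (R11).
No rule produces xanide, and it is not given. raxine would need jorine (R10), but jorine never forms.

runate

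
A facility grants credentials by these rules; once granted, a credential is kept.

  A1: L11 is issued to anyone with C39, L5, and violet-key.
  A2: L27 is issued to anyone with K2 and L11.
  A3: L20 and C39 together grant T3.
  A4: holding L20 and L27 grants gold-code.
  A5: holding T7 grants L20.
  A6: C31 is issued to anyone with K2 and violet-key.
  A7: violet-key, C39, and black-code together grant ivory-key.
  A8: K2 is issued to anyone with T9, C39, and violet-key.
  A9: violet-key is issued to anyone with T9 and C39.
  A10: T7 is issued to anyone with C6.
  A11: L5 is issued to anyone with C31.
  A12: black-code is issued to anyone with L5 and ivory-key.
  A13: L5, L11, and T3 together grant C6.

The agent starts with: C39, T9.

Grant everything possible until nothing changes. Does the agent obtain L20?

No

L20 would need T7 (A5), but T7 is never granted.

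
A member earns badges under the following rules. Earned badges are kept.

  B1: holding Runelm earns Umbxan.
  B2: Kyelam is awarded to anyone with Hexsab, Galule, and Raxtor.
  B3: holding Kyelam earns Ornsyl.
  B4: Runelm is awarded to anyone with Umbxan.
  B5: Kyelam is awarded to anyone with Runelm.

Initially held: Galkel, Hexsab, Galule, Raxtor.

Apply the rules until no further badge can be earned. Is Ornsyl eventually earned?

With Hexsab, Galule, and Raxtor, Kyelam is earned (B2).
With Kyelam, Ornsyl is earned (B3).

Yes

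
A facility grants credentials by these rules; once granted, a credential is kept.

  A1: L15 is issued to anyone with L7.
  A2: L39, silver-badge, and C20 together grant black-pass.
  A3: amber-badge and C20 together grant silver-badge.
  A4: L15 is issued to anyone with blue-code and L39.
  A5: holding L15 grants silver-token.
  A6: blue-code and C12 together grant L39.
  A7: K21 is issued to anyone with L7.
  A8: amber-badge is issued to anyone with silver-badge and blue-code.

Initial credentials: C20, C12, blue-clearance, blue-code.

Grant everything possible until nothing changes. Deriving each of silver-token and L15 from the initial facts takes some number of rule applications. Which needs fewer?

L15

L15: Holding blue-code and C12 grants L39 (A6). Holding blue-code and L39 grants L15 (A4). [2 rule applications]
silver-token: Holding blue-code and C12 grants L39 (A6). Holding blue-code and L39 grants L15 (A4). Holding L15 grants silver-token (A5). [3 rule applications]
L15 needs fewer.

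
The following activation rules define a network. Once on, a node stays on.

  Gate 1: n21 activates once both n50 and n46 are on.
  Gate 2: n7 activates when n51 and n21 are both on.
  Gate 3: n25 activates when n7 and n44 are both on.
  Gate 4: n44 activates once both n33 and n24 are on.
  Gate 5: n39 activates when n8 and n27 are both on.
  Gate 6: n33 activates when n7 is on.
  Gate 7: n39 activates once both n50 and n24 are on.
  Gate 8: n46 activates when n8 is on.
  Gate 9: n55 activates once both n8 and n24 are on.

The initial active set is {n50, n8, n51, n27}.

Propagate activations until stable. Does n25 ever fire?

n25 would need n7 and n44 (Gate 3), but n44 never turns on.

No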